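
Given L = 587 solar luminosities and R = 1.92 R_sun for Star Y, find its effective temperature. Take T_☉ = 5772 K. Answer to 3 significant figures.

2.05×10^4 K

T/T_☉ = (L/L_☉)^(1/4) / (R/R_☉)^(1/2)
T = 5772 × (587)^(1/4) / √(1.92) = 5772 × 4.922 / 1.386 = 2.050×10^4 K.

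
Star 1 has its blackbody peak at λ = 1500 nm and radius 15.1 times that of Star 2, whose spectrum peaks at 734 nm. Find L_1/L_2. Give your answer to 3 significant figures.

Wien's law gives T ∝ 1/λ_max, so T_1/T_2 = λ_2/λ_1 = 734/1500 = 0.4893.
Then L ∝ R²T⁴ gives L_1/L_2 = (15.1)² × (0.4893)⁴ = 228.0 × 0.05733 = 13.07.

13.1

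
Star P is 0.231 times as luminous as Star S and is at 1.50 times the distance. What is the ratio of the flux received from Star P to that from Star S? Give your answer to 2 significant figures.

0.10

F = L/(4πd²), so F_P/F_S = (L_P/L_S) / (d_P/d_S)²
= 0.231 / (1.50)² = 0.231 / 2.250 = 0.1027.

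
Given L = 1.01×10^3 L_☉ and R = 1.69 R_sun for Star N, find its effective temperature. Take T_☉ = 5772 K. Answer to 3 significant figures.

2.50×10^4 K

T/T_☉ = (L/L_☉)^(1/4) / (R/R_☉)^(1/2)
T = 5772 × (1.01×10^3)^(1/4) / √(1.69) = 5772 × 5.637 / 1.300 = 2.503×10^4 K.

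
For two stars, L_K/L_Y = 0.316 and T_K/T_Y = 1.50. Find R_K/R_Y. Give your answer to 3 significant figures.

0.250

L ∝ R²T⁴ gives R ∝ √L / T², so
R_K/R_Y = √(0.316) / (1.50)² = 0.5621 / 2.250 = 0.2498.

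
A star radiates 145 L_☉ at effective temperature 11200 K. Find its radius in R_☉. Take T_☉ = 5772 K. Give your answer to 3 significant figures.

3.20 R_☉

R/R_☉ = √(L/L_☉) / (T/T_☉)² = √(145) / (1.940)²
       = 12.04 / 3.765 = 3.198.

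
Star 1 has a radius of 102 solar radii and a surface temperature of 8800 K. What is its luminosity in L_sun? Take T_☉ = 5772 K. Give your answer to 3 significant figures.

L/L_☉ = (R/R_☉)² (T/T_☉)⁴ = (102)² × (8800/5772)⁴
       = 1.040×10^4 × (1.525)⁴ = 1.040×10^4 × 5.403 = 5.621×10^4.

5.62×10^4 L_sun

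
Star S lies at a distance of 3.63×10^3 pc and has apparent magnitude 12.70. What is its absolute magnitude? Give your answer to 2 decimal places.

M = m − 5 log₁₀(d/10 pc) = 12.70 − 5 log₁₀(3.63×10^3/10)
  = 12.70 − 5 × 2.560 = 12.70 − 12.80 = -0.10.

-0.10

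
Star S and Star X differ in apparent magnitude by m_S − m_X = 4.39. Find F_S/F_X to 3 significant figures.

0.0175

F_S/F_X = 10^(−(m_S − m_X)/2.5) = 10^(-4.39/2.5) = 10^-1.756 = 0.01754.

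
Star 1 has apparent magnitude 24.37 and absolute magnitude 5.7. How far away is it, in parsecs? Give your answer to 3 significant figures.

m − M = 5 log₁₀(d/10 pc)
24.37 − (5.7) = 18.67 = 5 log₁₀(d/10)
d = 10 × 10^(18.67/5) = 10 × 10^3.734 = 5.420×10^4 pc.

5.42×10^4 pc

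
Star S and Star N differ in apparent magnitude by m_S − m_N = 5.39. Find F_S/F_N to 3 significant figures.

0.00698

F_S/F_N = 10^(−(m_S − m_N)/2.5) = 10^(-5.39/2.5) = 10^-2.156 = 0.006982.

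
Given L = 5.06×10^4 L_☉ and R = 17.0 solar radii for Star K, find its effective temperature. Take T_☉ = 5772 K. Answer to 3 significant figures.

T/T_☉ = (L/L_☉)^(1/4) / (R/R_☉)^(1/2)
T = 5772 × (5.06×10^4)^(1/4) / √(17.0) = 5772 × 15.00 / 4.123 = 2.100×10^4 K.

2.10×10^4 K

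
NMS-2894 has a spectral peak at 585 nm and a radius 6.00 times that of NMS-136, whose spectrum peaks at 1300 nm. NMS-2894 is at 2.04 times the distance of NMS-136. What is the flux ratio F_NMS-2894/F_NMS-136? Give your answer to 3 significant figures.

Wien's law: T_NMS-2894/T_NMS-136 = λ_NMS-136/λ_NMS-2894 = 1300/585 = 2.222.
L_NMS-2894/L_NMS-136 = (R_NMS-2894/R_NMS-136)²(T_NMS-2894/T_NMS-136)⁴ = (6.00)²(2.222)⁴ = 877.9.
F_NMS-2894/F_NMS-136 = (L_NMS-2894/L_NMS-136)/(d_NMS-2894/d_NMS-136)² = 877.9/(2.04)² = 211.0.

211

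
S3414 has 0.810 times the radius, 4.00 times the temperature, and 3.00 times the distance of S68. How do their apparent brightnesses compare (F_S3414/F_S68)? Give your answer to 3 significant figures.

18.7

L_S3414/L_S68 = (R_S3414/R_S68)²(T_S3414/T_S68)⁴ = (0.810)² × (4.00)⁴ = 168.0.
F_S3414/F_S68 = (L_S3414/L_S68)/(d_S3414/d_S68)² = 168.0 / (3.00)² = 18.66.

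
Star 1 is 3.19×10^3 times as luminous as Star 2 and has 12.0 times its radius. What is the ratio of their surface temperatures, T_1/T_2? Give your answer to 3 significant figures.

2.17

L ∝ R²T⁴ gives T ∝ (L/R²)^(1/4), so
T_1/T_2 = (3.19×10^3 / 12.0²)^(1/4) = (22.15)^(1/4) = 2.169.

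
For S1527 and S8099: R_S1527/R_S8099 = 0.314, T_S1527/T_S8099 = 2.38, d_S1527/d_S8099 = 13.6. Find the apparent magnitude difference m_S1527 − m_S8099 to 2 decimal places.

4.42

L_S1527/L_S8099 = (0.314)²(2.38)⁴ = 3.163.
F_S1527/F_S8099 = (L_S1527/L_S8099)/(d_S1527/d_S8099)² = 3.163/185.0 = 0.01710.
m_S1527 − m_S8099 = −2.5 log₁₀(0.01710) = 4.42.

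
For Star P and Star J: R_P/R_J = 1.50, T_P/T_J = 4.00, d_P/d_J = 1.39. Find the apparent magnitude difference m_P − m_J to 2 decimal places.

L_P/L_J = (1.50)²(4.00)⁴ = 576.0.
F_P/F_J = (L_P/L_J)/(d_P/d_J)² = 576.0/1.932 = 298.1.
m_P − m_J = −2.5 log₁₀(298.1) = -6.19.

-6.19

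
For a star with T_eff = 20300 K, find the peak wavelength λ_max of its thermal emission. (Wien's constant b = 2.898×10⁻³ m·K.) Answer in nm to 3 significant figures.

143 nm

λ_max = b/T = 2.898×10⁻³ / 20300 = 1.43×10^-7 m = 142.8 nm.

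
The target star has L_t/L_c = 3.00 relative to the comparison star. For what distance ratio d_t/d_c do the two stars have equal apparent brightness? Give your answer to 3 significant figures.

1.73

Equal flux requires L_t/d_t² = L_c/d_c², so d_t/d_c = √(L_t/L_c)
= √(3.00) = 1.732.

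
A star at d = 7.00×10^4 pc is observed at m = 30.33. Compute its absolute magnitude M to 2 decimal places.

11.10

M = m − 5 log₁₀(d/10 pc) = 30.33 − 5 log₁₀(7.00×10^4/10)
  = 30.33 − 5 × 3.845 = 30.33 − 19.23 = 11.10.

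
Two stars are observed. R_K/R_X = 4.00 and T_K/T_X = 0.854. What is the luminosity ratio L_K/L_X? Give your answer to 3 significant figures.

From the Stefan–Boltzmann law, L ∝ R²T⁴, so
L_K/L_X = (R_K/R_X)² (T_K/T_X)⁴ = (4.00)² × (0.854)⁴ = 16.00 × 0.5319 = 8.510.

8.51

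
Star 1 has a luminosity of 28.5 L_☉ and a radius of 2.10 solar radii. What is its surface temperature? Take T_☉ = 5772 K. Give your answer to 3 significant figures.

9.20×10^3 K

T/T_☉ = (L/L_☉)^(1/4) / (R/R_☉)^(1/2)
T = 5772 × (28.5)^(1/4) / √(2.10) = 5772 × 2.311 / 1.449 = 9203 K.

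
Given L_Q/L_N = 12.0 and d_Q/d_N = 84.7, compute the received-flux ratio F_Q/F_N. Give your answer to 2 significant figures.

F = L/(4πd²), so F_Q/F_N = (L_Q/L_N) / (d_Q/d_N)²
= 12.0 / (84.7)² = 12.0 / 7174 = 0.001673.

0.0017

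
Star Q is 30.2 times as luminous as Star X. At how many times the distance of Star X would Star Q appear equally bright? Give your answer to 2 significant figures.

Equal flux requires L_Q/d_Q² = L_X/d_X², so d_Q/d_X = √(L_Q/L_X)
= √(30.2) = 5.495.

5.5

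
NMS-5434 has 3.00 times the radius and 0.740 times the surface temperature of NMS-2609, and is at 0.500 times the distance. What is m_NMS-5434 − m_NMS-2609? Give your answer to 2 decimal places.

-2.58

L_NMS-5434/L_NMS-2609 = (3.00)²(0.740)⁴ = 2.699.
F_NMS-5434/F_NMS-2609 = (L_NMS-5434/L_NMS-2609)/(d_NMS-5434/d_NMS-2609)² = 2.699/0.2500 = 10.80.
m_NMS-5434 − m_NMS-2609 = −2.5 log₁₀(10.80) = -2.58.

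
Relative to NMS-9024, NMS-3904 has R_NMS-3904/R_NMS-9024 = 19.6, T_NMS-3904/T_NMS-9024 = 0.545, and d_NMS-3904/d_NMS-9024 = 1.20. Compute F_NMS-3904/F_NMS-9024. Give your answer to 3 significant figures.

L_NMS-3904/L_NMS-9024 = (R_NMS-3904/R_NMS-9024)²(T_NMS-3904/T_NMS-9024)⁴ = (19.6)² × (0.545)⁴ = 33.89.
F_NMS-3904/F_NMS-9024 = (L_NMS-3904/L_NMS-9024)/(d_NMS-3904/d_NMS-9024)² = 33.89 / (1.20)² = 23.54.

23.5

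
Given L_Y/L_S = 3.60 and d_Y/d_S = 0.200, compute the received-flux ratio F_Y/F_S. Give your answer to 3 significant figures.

F = L/(4πd²), so F_Y/F_S = (L_Y/L_S) / (d_Y/d_S)²
= 3.60 / (0.200)² = 3.60 / 0.04000 = 90.00.

90.0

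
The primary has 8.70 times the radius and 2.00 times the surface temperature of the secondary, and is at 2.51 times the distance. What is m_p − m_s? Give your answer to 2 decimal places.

L_p/L_s = (8.70)²(2.00)⁴ = 1211.
F_p/F_s = (L_p/L_s)/(d_p/d_s)² = 1211/6.300 = 192.2.
m_p − m_s = −2.5 log₁₀(192.2) = -5.71.

-5.71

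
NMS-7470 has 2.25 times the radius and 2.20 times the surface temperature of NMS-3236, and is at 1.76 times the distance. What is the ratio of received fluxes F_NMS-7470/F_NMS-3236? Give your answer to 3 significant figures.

L_NMS-7470/L_NMS-3236 = (R_NMS-7470/R_NMS-3236)²(T_NMS-7470/T_NMS-3236)⁴ = (2.25)² × (2.20)⁴ = 118.6.
F_NMS-7470/F_NMS-3236 = (L_NMS-7470/L_NMS-3236)/(d_NMS-7470/d_NMS-3236)² = 118.6 / (1.76)² = 38.29.

38.3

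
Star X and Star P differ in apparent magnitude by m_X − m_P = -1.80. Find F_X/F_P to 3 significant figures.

5.25

F_X/F_P = 10^(−(m_X − m_P)/2.5) = 10^(1.80/2.5) = 10^0.720 = 5.248.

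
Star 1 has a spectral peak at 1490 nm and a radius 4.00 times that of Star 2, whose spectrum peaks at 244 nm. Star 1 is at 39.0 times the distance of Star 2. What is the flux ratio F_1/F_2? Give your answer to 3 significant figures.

7.56×10^-6

Wien's law: T_1/T_2 = λ_2/λ_1 = 244/1490 = 0.1638.
L_1/L_2 = (R_1/R_2)²(T_1/T_2)⁴ = (4.00)²(0.1638)⁴ = 0.01151.
F_1/F_2 = (L_1/L_2)/(d_1/d_2)² = 0.01151/(39.0)² = 7.565×10^-6.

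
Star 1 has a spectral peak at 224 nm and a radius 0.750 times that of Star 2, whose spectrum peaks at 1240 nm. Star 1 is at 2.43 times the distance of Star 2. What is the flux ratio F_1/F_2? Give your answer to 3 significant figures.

Wien's law: T_1/T_2 = λ_2/λ_1 = 1240/224 = 5.536.
L_1/L_2 = (R_1/R_2)²(T_1/T_2)⁴ = (0.750)²(5.536)⁴ = 528.2.
F_1/F_2 = (L_1/L_2)/(d_1/d_2)² = 528.2/(2.43)² = 89.46.

89.5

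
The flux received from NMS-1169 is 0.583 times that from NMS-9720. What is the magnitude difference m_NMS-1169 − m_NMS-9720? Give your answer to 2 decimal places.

0.59

m_NMS-1169 − m_NMS-9720 = −2.5 log₁₀(F_NMS-1169/F_NMS-9720) = −2.5 log₁₀(0.583) = −2.5 × (-0.234) = 0.586.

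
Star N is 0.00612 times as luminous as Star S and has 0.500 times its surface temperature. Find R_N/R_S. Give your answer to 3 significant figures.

L ∝ R²T⁴ gives R ∝ √L / T², so
R_N/R_S = √(0.00612) / (0.500)² = 0.07823 / 0.2500 = 0.3129.

0.313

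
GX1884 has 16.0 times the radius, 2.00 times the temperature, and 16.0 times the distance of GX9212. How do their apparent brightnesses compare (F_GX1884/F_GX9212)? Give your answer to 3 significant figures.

L_GX1884/L_GX9212 = (R_GX1884/R_GX9212)²(T_GX1884/T_GX9212)⁴ = (16.0)² × (2.00)⁴ = 4096.
F_GX1884/F_GX9212 = (L_GX1884/L_GX9212)/(d_GX1884/d_GX9212)² = 4096 / (16.0)² = 16.00.

16.0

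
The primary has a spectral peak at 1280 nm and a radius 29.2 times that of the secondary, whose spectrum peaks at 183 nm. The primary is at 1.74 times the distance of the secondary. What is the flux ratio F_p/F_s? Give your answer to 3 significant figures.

0.118

Wien's law: T_p/T_s = λ_s/λ_p = 183/1280 = 0.1430.
L_p/L_s = (R_p/R_s)²(T_p/T_s)⁴ = (29.2)²(0.1430)⁴ = 0.3562.
F_p/F_s = (L_p/L_s)/(d_p/d_s)² = 0.3562/(1.74)² = 0.1177.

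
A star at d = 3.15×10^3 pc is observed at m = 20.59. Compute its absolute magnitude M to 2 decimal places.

8.10

M = m − 5 log₁₀(d/10 pc) = 20.59 − 5 log₁₀(3.15×10^3/10)
  = 20.59 − 5 × 2.498 = 20.59 − 12.49 = 8.10.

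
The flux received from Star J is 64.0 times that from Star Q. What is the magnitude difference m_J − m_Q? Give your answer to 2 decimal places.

m_J − m_Q = −2.5 log₁₀(F_J/F_Q) = −2.5 log₁₀(64.0) = −2.5 × (1.806) = -4.515.

-4.52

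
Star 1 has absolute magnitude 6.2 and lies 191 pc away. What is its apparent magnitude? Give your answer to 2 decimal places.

m = M + 5 log₁₀(d/10 pc) = 6.2 + 5 log₁₀(191/10)
  = 6.2 + 5 × 1.281 = 6.2 + 6.41 = 12.61.

12.61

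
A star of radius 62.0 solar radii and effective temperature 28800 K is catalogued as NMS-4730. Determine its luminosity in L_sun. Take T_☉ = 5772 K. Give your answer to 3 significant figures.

2.38×10^6 L_sun

L/L_☉ = (R/R_☉)² (T/T_☉)⁴ = (62.0)² × (28800/5772)⁴
       = 3844 × (4.990)⁴ = 3844 × 619.8 = 2.383×10^6.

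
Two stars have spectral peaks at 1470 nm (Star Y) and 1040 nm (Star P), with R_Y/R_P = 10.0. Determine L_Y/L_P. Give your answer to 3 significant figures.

25.1

Wien's law gives T ∝ 1/λ_max, so T_Y/T_P = λ_P/λ_Y = 1040/1470 = 0.7075.
Then L ∝ R²T⁴ gives L_Y/L_P = (10.0)² × (0.7075)⁴ = 100.0 × 0.2505 = 25.05.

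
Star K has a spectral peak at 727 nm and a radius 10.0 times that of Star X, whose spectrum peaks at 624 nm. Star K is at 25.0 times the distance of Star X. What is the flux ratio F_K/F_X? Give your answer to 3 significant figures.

0.0868

Wien's law: T_K/T_X = λ_X/λ_K = 624/727 = 0.8583.
L_K/L_X = (R_K/R_X)²(T_K/T_X)⁴ = (10.0)²(0.8583)⁴ = 54.28.
F_K/F_X = (L_K/L_X)/(d_K/d_X)² = 54.28/(25.0)² = 0.08684.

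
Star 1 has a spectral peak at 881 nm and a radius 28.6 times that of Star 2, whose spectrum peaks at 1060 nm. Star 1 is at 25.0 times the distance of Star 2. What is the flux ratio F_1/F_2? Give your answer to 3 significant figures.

Wien's law: T_1/T_2 = λ_2/λ_1 = 1060/881 = 1.203.
L_1/L_2 = (R_1/R_2)²(T_1/T_2)⁴ = (28.6)²(1.203)⁴ = 1714.
F_1/F_2 = (L_1/L_2)/(d_1/d_2)² = 1714/(25.0)² = 2.743.

2.74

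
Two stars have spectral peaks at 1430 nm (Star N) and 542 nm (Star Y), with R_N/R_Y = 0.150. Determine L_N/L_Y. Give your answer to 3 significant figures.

Wien's law gives T ∝ 1/λ_max, so T_N/T_Y = λ_Y/λ_N = 542/1430 = 0.3790.
Then L ∝ R²T⁴ gives L_N/L_Y = (0.150)² × (0.3790)⁴ = 0.02250 × 0.02064 = 4.643×10^-4.

4.64×10^-4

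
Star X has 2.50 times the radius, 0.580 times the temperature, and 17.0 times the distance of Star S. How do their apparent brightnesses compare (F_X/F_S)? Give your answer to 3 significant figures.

L_X/L_S = (R_X/R_S)²(T_X/T_S)⁴ = (2.50)² × (0.580)⁴ = 0.7073.
F_X/F_S = (L_X/L_S)/(d_X/d_S)² = 0.7073 / (17.0)² = 0.002447.

0.00245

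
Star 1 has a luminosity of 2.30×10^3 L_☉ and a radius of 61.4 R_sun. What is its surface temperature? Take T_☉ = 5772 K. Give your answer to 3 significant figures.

T/T_☉ = (L/L_☉)^(1/4) / (R/R_☉)^(1/2)
T = 5772 × (2.30×10^3)^(1/4) / √(61.4) = 5772 × 6.925 / 7.836 = 5101 K.

5.10×10^3 K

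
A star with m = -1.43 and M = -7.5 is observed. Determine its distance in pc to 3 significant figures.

164 pc

m − M = 5 log₁₀(d/10 pc)
-1.43 − (-7.5) = 6.07 = 5 log₁₀(d/10)
d = 10 × 10^(6.07/5) = 10 × 10^1.214 = 163.7 pc.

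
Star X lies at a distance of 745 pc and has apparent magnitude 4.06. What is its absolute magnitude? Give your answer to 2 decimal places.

-5.30

M = m − 5 log₁₀(d/10 pc) = 4.06 − 5 log₁₀(745/10)
  = 4.06 − 5 × 1.872 = 4.06 − 9.36 = -5.30.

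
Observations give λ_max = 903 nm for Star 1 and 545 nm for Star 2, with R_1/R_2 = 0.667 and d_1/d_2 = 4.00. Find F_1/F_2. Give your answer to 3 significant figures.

0.00369

Wien's law: T_1/T_2 = λ_2/λ_1 = 545/903 = 0.6035.
L_1/L_2 = (R_1/R_2)²(T_1/T_2)⁴ = (0.667)²(0.6035)⁴ = 0.05903.
F_1/F_2 = (L_1/L_2)/(d_1/d_2)² = 0.05903/(4.00)² = 0.003689.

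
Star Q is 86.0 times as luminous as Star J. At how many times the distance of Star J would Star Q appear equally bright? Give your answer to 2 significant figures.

Equal flux requires L_Q/d_Q² = L_J/d_J², so d_Q/d_J = √(L_Q/L_J)
= √(86.0) = 9.274.

9.3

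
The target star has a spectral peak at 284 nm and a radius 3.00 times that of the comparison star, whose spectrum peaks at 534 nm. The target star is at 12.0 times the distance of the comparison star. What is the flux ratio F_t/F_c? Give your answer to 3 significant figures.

0.781

Wien's law: T_t/T_c = λ_c/λ_t = 534/284 = 1.880.
L_t/L_c = (R_t/R_c)²(T_t/T_c)⁴ = (3.00)²(1.880)⁴ = 112.5.
F_t/F_c = (L_t/L_c)/(d_t/d_c)² = 112.5/(12.0)² = 0.7812.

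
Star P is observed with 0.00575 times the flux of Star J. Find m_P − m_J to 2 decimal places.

m_P − m_J = −2.5 log₁₀(F_P/F_J) = −2.5 log₁₀(0.00575) = −2.5 × (-2.240) = 5.601.

5.60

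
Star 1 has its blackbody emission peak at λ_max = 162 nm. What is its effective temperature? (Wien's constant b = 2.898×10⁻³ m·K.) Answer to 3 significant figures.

1.79×10^4 K

T = b/λ_max = 2.898×10⁻³ / (162×10⁻⁹) = 1.789×10^4 K.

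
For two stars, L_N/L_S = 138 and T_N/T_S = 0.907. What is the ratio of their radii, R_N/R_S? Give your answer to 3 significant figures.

L ∝ R²T⁴ gives R ∝ √L / T², so
R_N/R_S = √(138) / (0.907)² = 11.75 / 0.8226 = 14.28.

14.3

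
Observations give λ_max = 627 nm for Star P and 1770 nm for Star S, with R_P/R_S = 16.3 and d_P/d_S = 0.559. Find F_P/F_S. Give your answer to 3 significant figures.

5.40×10^4

Wien's law: T_P/T_S = λ_S/λ_P = 1770/627 = 2.823.
L_P/L_S = (R_P/R_S)²(T_P/T_S)⁴ = (16.3)²(2.823)⁴ = 1.687×10^4.
F_P/F_S = (L_P/L_S)/(d_P/d_S)² = 1.687×10^4/(0.559)² = 5.400×10^4.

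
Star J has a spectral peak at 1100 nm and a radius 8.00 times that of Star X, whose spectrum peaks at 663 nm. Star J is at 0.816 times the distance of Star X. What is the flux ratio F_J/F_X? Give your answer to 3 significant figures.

Wien's law: T_J/T_X = λ_X/λ_J = 663/1100 = 0.6027.
L_J/L_X = (R_J/R_X)²(T_J/T_X)⁴ = (8.00)²(0.6027)⁴ = 8.446.
F_J/F_X = (L_J/L_X)/(d_J/d_X)² = 8.446/(0.816)² = 12.68.

12.7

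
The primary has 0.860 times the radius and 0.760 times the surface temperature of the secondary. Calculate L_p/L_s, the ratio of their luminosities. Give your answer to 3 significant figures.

0.247

From the Stefan–Boltzmann law, L ∝ R²T⁴, so
L_p/L_s = (R_p/R_s)² (T_p/T_s)⁴ = (0.860)² × (0.760)⁴ = 0.7396 × 0.3336 = 0.2467.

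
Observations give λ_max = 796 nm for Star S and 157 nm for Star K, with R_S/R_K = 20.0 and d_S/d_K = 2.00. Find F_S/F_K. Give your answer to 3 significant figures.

0.151

Wien's law: T_S/T_K = λ_K/λ_S = 157/796 = 0.1972.
L_S/L_K = (R_S/R_K)²(T_S/T_K)⁴ = (20.0)²(0.1972)⁴ = 0.6053.
F_S/F_K = (L_S/L_K)/(d_S/d_K)² = 0.6053/(2.00)² = 0.1513.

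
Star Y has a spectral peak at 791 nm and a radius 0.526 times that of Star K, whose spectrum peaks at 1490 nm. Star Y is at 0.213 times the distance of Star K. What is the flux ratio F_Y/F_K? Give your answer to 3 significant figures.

76.8

Wien's law: T_Y/T_K = λ_K/λ_Y = 1490/791 = 1.884.
L_Y/L_K = (R_Y/R_K)²(T_Y/T_K)⁴ = (0.526)²(1.884)⁴ = 3.483.
F_Y/F_K = (L_Y/L_K)/(d_Y/d_K)² = 3.483/(0.213)² = 76.78.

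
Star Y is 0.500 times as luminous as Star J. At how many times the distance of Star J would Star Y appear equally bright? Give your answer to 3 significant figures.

0.707

Equal flux requires L_Y/d_Y² = L_J/d_J², so d_Y/d_J = √(L_Y/L_J)
= √(0.500) = 0.7071.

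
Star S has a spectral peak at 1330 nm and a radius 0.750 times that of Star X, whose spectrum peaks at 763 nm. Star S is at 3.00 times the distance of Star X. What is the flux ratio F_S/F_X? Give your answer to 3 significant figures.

0.00677

Wien's law: T_S/T_X = λ_X/λ_S = 763/1330 = 0.5737.
L_S/L_X = (R_S/R_X)²(T_S/T_X)⁴ = (0.750)²(0.5737)⁴ = 0.06093.
F_S/F_X = (L_S/L_X)/(d_S/d_X)² = 0.06093/(3.00)² = 0.006770.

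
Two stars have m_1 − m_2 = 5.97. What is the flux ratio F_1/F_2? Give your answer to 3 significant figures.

0.00409

F_1/F_2 = 10^(−(m_1 − m_2)/2.5) = 10^(-5.97/2.5) = 10^-2.388 = 0.004093.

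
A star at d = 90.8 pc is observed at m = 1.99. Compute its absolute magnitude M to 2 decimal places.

-2.80

M = m − 5 log₁₀(d/10 pc) = 1.99 − 5 log₁₀(90.8/10)
  = 1.99 − 5 × 0.958 = 1.99 − 4.79 = -2.80.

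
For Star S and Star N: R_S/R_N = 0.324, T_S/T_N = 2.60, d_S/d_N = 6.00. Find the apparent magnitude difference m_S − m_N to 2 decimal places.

L_S/L_N = (0.324)²(2.60)⁴ = 4.797.
F_S/F_N = (L_S/L_N)/(d_S/d_N)² = 4.797/36.00 = 0.1333.
m_S − m_N = −2.5 log₁₀(0.1333) = 2.19.

2.19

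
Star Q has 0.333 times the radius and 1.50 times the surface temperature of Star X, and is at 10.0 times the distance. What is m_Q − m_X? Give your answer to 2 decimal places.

L_Q/L_X = (0.333)²(1.50)⁴ = 0.5614.
F_Q/F_X = (L_Q/L_X)/(d_Q/d_X)² = 0.5614/100.0 = 0.005614.
m_Q − m_X = −2.5 log₁₀(0.005614) = 5.63.

5.63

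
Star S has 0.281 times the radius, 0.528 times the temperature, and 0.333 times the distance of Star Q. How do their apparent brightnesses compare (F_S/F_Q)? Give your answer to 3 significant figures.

L_S/L_Q = (R_S/R_Q)²(T_S/T_Q)⁴ = (0.281)² × (0.528)⁴ = 0.006137.
F_S/F_Q = (L_S/L_Q)/(d_S/d_Q)² = 0.006137 / (0.333)² = 0.05534.

0.0553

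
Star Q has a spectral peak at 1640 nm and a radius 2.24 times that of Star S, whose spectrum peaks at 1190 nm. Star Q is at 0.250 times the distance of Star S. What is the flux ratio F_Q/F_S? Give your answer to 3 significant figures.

Wien's law: T_Q/T_S = λ_S/λ_Q = 1190/1640 = 0.7256.
L_Q/L_S = (R_Q/R_S)²(T_Q/T_S)⁴ = (2.24)²(0.7256)⁴ = 1.391.
F_Q/F_S = (L_Q/L_S)/(d_Q/d_S)² = 1.391/(0.250)² = 22.26.

22.3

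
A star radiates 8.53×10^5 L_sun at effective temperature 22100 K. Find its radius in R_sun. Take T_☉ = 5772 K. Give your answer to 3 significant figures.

63.0 R_sun

R/R_☉ = √(L/L_☉) / (T/T_☉)² = √(8.53×10^5) / (3.829)²
       = 923.6 / 14.66 = 63.00.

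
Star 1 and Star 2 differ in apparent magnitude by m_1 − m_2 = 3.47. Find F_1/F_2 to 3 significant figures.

F_1/F_2 = 10^(−(m_1 − m_2)/2.5) = 10^(-3.47/2.5) = 10^-1.388 = 0.04093.

0.0409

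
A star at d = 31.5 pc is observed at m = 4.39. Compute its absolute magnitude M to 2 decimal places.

M = m − 5 log₁₀(d/10 pc) = 4.39 − 5 log₁₀(31.5/10)
  = 4.39 − 5 × 0.498 = 4.39 − 2.49 = 1.90.

1.90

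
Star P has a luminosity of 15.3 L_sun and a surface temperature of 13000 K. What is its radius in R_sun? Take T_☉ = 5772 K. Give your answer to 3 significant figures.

0.771 R_sun

R/R_☉ = √(L/L_☉) / (T/T_☉)² = √(15.3) / (2.252)²
       = 3.912 / 5.073 = 0.7711.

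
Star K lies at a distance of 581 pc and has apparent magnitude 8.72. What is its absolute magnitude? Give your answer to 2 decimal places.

M = m − 5 log₁₀(d/10 pc) = 8.72 − 5 log₁₀(581/10)
  = 8.72 − 5 × 1.764 = 8.72 − 8.82 = -0.10.

-0.10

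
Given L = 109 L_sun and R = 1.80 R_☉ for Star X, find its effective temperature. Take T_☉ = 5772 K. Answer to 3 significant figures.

1.39×10^4 K

T/T_☉ = (L/L_☉)^(1/4) / (R/R_☉)^(1/2)
T = 5772 × (109)^(1/4) / √(1.80) = 5772 × 3.231 / 1.342 = 1.390×10^4 K.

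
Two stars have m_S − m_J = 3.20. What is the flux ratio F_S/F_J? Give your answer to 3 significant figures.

0.0525

F_S/F_J = 10^(−(m_S − m_J)/2.5) = 10^(-3.20/2.5) = 10^-1.280 = 0.05248.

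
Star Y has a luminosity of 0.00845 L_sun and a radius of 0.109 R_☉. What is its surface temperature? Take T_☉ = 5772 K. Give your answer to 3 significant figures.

T/T_☉ = (L/L_☉)^(1/4) / (R/R_☉)^(1/2)
T = 5772 × (0.00845)^(1/4) / √(0.109) = 5772 × 0.3032 / 0.3302 = 5301 K.

5.30×10^3 K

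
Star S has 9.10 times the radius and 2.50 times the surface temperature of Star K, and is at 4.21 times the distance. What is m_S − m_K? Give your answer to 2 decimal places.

-5.65

L_S/L_K = (9.10)²(2.50)⁴ = 3235.
F_S/F_K = (L_S/L_K)/(d_S/d_K)² = 3235/17.72 = 182.5.
m_S − m_K = −2.5 log₁₀(182.5) = -5.65.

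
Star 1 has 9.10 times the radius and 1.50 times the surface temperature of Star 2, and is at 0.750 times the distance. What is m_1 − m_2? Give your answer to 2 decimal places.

L_1/L_2 = (9.10)²(1.50)⁴ = 419.2.
F_1/F_2 = (L_1/L_2)/(d_1/d_2)² = 419.2/0.5625 = 745.3.
m_1 − m_2 = −2.5 log₁₀(745.3) = -7.18.

-7.18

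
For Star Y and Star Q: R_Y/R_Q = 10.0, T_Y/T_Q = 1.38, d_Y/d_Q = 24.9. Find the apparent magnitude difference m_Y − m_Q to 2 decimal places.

0.58

L_Y/L_Q = (10.0)²(1.38)⁴ = 362.7.
F_Y/F_Q = (L_Y/L_Q)/(d_Y/d_Q)² = 362.7/620.0 = 0.5849.
m_Y − m_Q = −2.5 log₁₀(0.5849) = 0.58.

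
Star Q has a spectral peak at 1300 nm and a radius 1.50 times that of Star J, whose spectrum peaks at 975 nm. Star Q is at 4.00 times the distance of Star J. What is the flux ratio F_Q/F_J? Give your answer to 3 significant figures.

0.0445

Wien's law: T_Q/T_J = λ_J/λ_Q = 975/1300 = 0.7500.
L_Q/L_J = (R_Q/R_J)²(T_Q/T_J)⁴ = (1.50)²(0.7500)⁴ = 0.7119.
F_Q/F_J = (L_Q/L_J)/(d_Q/d_J)² = 0.7119/(4.00)² = 0.04449.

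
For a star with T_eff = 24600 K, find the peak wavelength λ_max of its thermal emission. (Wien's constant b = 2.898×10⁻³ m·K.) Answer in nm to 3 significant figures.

118 nm

λ_max = b/T = 2.898×10⁻³ / 24600 = 1.18×10^-7 m = 117.8 nm.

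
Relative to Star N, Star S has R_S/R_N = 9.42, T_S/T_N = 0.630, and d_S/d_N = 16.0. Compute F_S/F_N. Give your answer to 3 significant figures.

L_S/L_N = (R_S/R_N)²(T_S/T_N)⁴ = (9.42)² × (0.630)⁴ = 13.98.
F_S/F_N = (L_S/L_N)/(d_S/d_N)² = 13.98 / (16.0)² = 0.05460.

0.0546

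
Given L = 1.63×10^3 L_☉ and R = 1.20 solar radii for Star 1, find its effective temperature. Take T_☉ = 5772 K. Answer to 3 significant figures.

3.35×10^4 K

T/T_☉ = (L/L_☉)^(1/4) / (R/R_☉)^(1/2)
T = 5772 × (1.63×10^3)^(1/4) / √(1.20) = 5772 × 6.354 / 1.095 = 3.348×10^4 K.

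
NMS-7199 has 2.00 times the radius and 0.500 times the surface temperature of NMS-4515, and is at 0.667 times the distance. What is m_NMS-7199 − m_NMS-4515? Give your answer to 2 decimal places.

0.63

L_NMS-7199/L_NMS-4515 = (2.00)²(0.500)⁴ = 0.2500.
F_NMS-7199/F_NMS-4515 = (L_NMS-7199/L_NMS-4515)/(d_NMS-7199/d_NMS-4515)² = 0.2500/0.4449 = 0.5619.
m_NMS-7199 − m_NMS-4515 = −2.5 log₁₀(0.5619) = 0.63.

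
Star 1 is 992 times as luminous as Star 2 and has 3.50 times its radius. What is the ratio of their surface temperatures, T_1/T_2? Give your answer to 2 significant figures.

L ∝ R²T⁴ gives T ∝ (L/R²)^(1/4), so
T_1/T_2 = (992 / 3.50²)^(1/4) = (80.98)^(1/4) = 3.000.

3.0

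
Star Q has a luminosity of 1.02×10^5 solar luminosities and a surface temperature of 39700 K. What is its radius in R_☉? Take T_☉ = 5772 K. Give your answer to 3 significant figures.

R/R_☉ = √(L/L_☉) / (T/T_☉)² = √(1.02×10^5) / (6.878)²
       = 319.4 / 47.31 = 6.751.

6.75 R_☉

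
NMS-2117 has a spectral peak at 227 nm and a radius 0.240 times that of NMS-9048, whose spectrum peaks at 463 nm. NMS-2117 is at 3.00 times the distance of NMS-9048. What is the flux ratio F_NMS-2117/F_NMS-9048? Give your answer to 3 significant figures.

Wien's law: T_NMS-2117/T_NMS-9048 = λ_NMS-9048/λ_NMS-2117 = 463/227 = 2.040.
L_NMS-2117/L_NMS-9048 = (R_NMS-2117/R_NMS-9048)²(T_NMS-2117/T_NMS-9048)⁴ = (0.240)²(2.040)⁴ = 0.9969.
F_NMS-2117/F_NMS-9048 = (L_NMS-2117/L_NMS-9048)/(d_NMS-2117/d_NMS-9048)² = 0.9969/(3.00)² = 0.1108.

0.111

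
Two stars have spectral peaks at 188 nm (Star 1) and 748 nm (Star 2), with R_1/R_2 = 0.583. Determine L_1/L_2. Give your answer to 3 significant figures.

85.2

Wien's law gives T ∝ 1/λ_max, so T_1/T_2 = λ_2/λ_1 = 748/188 = 3.979.
Then L ∝ R²T⁴ gives L_1/L_2 = (0.583)² × (3.979)⁴ = 0.3399 × 250.6 = 85.17.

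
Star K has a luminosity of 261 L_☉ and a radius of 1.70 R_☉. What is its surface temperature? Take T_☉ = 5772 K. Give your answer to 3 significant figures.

1.78×10^4 K

T/T_☉ = (L/L_☉)^(1/4) / (R/R_☉)^(1/2)
T = 5772 × (261)^(1/4) / √(1.70) = 5772 × 4.019 / 1.304 = 1.779×10^4 K.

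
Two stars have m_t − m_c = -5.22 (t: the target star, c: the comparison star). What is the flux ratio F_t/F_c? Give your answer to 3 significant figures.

F_t/F_c = 10^(−(m_t − m_c)/2.5) = 10^(5.22/2.5) = 10^2.088 = 122.5.

122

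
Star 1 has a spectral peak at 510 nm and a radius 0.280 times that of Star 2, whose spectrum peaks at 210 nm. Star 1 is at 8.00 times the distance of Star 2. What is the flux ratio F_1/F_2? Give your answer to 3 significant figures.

Wien's law: T_1/T_2 = λ_2/λ_1 = 210/510 = 0.4118.
L_1/L_2 = (R_1/R_2)²(T_1/T_2)⁴ = (0.280)²(0.4118)⁴ = 0.002254.
F_1/F_2 = (L_1/L_2)/(d_1/d_2)² = 0.002254/(8.00)² = 3.522×10^-5.

3.52×10^-5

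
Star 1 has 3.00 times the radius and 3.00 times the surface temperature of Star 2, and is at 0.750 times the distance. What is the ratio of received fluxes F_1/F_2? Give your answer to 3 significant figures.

L_1/L_2 = (R_1/R_2)²(T_1/T_2)⁴ = (3.00)² × (3.00)⁴ = 729.0.
F_1/F_2 = (L_1/L_2)/(d_1/d_2)² = 729.0 / (0.750)² = 1296.

1.30×10^3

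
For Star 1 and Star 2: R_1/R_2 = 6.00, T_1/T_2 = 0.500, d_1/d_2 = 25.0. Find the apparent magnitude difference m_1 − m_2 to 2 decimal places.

6.11

L_1/L_2 = (6.00)²(0.500)⁴ = 2.250.
F_1/F_2 = (L_1/L_2)/(d_1/d_2)² = 2.250/625.0 = 0.003600.
m_1 − m_2 = −2.5 log₁₀(0.003600) = 6.11.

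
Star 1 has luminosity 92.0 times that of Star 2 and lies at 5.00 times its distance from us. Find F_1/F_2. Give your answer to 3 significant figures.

3.68

F = L/(4πd²), so F_1/F_2 = (L_1/L_2) / (d_1/d_2)²
= 92.0 / (5.00)² = 92.0 / 25.00 = 3.680.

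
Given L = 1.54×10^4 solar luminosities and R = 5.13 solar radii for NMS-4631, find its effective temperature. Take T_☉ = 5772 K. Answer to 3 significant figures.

T/T_☉ = (L/L_☉)^(1/4) / (R/R_☉)^(1/2)
T = 5772 × (1.54×10^4)^(1/4) / √(5.13) = 5772 × 11.14 / 2.265 = 2.839×10^4 K.

2.84×10^4 K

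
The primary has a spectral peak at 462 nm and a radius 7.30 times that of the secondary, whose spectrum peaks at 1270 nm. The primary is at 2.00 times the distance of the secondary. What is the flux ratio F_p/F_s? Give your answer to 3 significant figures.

Wien's law: T_p/T_s = λ_s/λ_p = 1270/462 = 2.749.
L_p/L_s = (R_p/R_s)²(T_p/T_s)⁴ = (7.30)²(2.749)⁴ = 3043.
F_p/F_s = (L_p/L_s)/(d_p/d_s)² = 3043/(2.00)² = 760.7.

761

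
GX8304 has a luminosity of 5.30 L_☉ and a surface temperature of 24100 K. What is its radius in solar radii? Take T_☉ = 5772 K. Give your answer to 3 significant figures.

0.132 solar radii

R/R_☉ = √(L/L_☉) / (T/T_☉)² = √(5.30) / (4.175)²
       = 2.302 / 17.43 = 0.1321.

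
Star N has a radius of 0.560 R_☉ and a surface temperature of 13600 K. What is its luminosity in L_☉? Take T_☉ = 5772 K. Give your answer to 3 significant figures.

L/L_☉ = (R/R_☉)² (T/T_☉)⁴ = (0.560)² × (13600/5772)⁴
       = 0.3136 × (2.356)⁴ = 0.3136 × 30.82 = 9.666.

9.67 L_☉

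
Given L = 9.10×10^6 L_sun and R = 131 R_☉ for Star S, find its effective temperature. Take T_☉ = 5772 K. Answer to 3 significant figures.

2.77×10^4 K

T/T_☉ = (L/L_☉)^(1/4) / (R/R_☉)^(1/2)
T = 5772 × (9.10×10^6)^(1/4) / √(131) = 5772 × 54.92 / 11.45 = 2.770×10^4 K.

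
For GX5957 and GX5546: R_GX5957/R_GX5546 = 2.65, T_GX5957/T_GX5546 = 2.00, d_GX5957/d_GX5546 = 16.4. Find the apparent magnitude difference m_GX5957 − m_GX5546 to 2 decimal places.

L_GX5957/L_GX5546 = (2.65)²(2.00)⁴ = 112.4.
F_GX5957/F_GX5546 = (L_GX5957/L_GX5546)/(d_GX5957/d_GX5546)² = 112.4/269.0 = 0.4178.
m_GX5957 − m_GX5546 = −2.5 log₁₀(0.4178) = 0.95.

0.95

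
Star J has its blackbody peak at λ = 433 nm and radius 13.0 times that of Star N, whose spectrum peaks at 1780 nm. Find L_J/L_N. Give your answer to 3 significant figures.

Wien's law gives T ∝ 1/λ_max, so T_J/T_N = λ_N/λ_J = 1780/433 = 4.111.
Then L ∝ R²T⁴ gives L_J/L_N = (13.0)² × (4.111)⁴ = 169.0 × 285.6 = 4.826×10^4.

4.83×10^4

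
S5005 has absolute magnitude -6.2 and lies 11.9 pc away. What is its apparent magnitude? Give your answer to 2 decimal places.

-5.82

m = M + 5 log₁₀(d/10 pc) = -6.2 + 5 log₁₀(11.9/10)
  = -6.2 + 5 × 0.076 = -6.2 + 0.38 = -5.82.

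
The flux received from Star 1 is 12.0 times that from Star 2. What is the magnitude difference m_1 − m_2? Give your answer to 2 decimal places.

-2.70

m_1 − m_2 = −2.5 log₁₀(F_1/F_2) = −2.5 log₁₀(12.0) = −2.5 × (1.079) = -2.698.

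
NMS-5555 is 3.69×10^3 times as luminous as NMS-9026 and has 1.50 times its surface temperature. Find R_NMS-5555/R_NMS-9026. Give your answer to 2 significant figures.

L ∝ R²T⁴ gives R ∝ √L / T², so
R_NMS-5555/R_NMS-9026 = √(3.69×10^3) / (1.50)² = 60.75 / 2.250 = 27.00.

27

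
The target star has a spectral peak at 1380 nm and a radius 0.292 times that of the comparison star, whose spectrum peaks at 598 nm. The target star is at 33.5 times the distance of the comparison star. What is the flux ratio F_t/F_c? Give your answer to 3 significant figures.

Wien's law: T_t/T_c = λ_c/λ_t = 598/1380 = 0.4333.
L_t/L_c = (R_t/R_c)²(T_t/T_c)⁴ = (0.292)²(0.4333)⁴ = 0.003006.
F_t/F_c = (L_t/L_c)/(d_t/d_c)² = 0.003006/(33.5)² = 2.679×10^-6.

2.68×10^-6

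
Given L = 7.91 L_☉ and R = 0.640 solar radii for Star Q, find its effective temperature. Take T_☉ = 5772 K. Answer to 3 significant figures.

T/T_☉ = (L/L_☉)^(1/4) / (R/R_☉)^(1/2)
T = 5772 × (7.91)^(1/4) / √(0.640) = 5772 × 1.677 / 0.8000 = 1.210×10^4 K.

1.21×10^4 K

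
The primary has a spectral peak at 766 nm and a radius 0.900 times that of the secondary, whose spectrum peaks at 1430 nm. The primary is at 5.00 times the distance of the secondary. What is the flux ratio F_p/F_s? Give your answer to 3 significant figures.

Wien's law: T_p/T_s = λ_s/λ_p = 1430/766 = 1.867.
L_p/L_s = (R_p/R_s)²(T_p/T_s)⁴ = (0.900)²(1.867)⁴ = 9.838.
F_p/F_s = (L_p/L_s)/(d_p/d_s)² = 9.838/(5.00)² = 0.3935.

0.394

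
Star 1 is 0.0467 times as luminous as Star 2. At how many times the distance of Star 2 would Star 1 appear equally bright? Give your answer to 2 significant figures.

Equal flux requires L_1/d_1² = L_2/d_2², so d_1/d_2 = √(L_1/L_2)
= √(0.0467) = 0.2161.

0.22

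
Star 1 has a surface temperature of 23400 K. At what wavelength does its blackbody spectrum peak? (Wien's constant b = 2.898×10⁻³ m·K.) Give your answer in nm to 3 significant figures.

124 nm

λ_max = b/T = 2.898×10⁻³ / 23400 = 1.24×10^-7 m = 123.8 nm.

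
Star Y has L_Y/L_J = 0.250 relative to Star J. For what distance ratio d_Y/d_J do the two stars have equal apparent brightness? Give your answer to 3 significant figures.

0.500

Equal flux requires L_Y/d_Y² = L_J/d_J², so d_Y/d_J = √(L_Y/L_J)
= √(0.250) = 0.5000.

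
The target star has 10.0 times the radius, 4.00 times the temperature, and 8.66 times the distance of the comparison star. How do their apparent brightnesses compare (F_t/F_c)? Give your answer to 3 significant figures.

341

L_t/L_c = (R_t/R_c)²(T_t/T_c)⁴ = (10.0)² × (4.00)⁴ = 2.560×10^4.
F_t/F_c = (L_t/L_c)/(d_t/d_c)² = 2.560×10^4 / (8.66)² = 341.4.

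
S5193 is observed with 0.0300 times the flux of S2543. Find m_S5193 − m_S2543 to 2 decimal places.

m_S5193 − m_S2543 = −2.5 log₁₀(F_S5193/F_S2543) = −2.5 log₁₀(0.0300) = −2.5 × (-1.523) = 3.807.

3.81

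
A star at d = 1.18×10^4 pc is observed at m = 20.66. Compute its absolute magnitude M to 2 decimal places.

5.30

M = m − 5 log₁₀(d/10 pc) = 20.66 − 5 log₁₀(1.18×10^4/10)
  = 20.66 − 5 × 3.072 = 20.66 − 15.36 = 5.30.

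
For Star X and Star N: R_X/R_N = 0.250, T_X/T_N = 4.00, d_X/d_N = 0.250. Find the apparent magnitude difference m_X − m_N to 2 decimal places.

L_X/L_N = (0.250)²(4.00)⁴ = 16.00.
F_X/F_N = (L_X/L_N)/(d_X/d_N)² = 16.00/0.06250 = 256.0.
m_X − m_N = −2.5 log₁₀(256.0) = -6.02.

-6.02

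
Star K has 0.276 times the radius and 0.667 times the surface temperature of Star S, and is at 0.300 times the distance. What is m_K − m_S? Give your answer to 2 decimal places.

1.94

L_K/L_S = (0.276)²(0.667)⁴ = 0.01508.
F_K/F_S = (L_K/L_S)/(d_K/d_S)² = 0.01508/0.09000 = 0.1675.
m_K − m_S = −2.5 log₁₀(0.1675) = 1.94.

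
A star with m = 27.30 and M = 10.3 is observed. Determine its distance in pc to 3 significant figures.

2.51×10^4 pc

m − M = 5 log₁₀(d/10 pc)
27.30 − (10.3) = 17.00 = 5 log₁₀(d/10)
d = 10 × 10^(17.00/5) = 10 × 10^3.400 = 2.512×10^4 pc.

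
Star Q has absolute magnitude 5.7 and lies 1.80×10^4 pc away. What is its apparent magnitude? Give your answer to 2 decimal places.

m = M + 5 log₁₀(d/10 pc) = 5.7 + 5 log₁₀(1.80×10^4/10)
  = 5.7 + 5 × 3.255 = 5.7 + 16.28 = 21.98.

21.98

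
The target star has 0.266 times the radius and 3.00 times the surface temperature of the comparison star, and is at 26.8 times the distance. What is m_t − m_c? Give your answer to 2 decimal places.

5.25

L_t/L_c = (0.266)²(3.00)⁴ = 5.731.
F_t/F_c = (L_t/L_c)/(d_t/d_c)² = 5.731/718.2 = 0.007980.
m_t − m_c = −2.5 log₁₀(0.007980) = 5.25.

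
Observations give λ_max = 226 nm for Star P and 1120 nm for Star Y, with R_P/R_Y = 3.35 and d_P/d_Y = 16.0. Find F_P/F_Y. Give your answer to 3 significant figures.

26.4

Wien's law: T_P/T_Y = λ_Y/λ_P = 1120/226 = 4.956.
L_P/L_Y = (R_P/R_Y)²(T_P/T_Y)⁴ = (3.35)²(4.956)⁴ = 6769.
F_P/F_Y = (L_P/L_Y)/(d_P/d_Y)² = 6769/(16.0)² = 26.44.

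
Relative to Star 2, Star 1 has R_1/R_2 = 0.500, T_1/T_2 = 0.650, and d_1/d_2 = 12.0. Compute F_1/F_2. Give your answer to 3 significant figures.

L_1/L_2 = (R_1/R_2)²(T_1/T_2)⁴ = (0.500)² × (0.650)⁴ = 0.04463.
F_1/F_2 = (L_1/L_2)/(d_1/d_2)² = 0.04463 / (12.0)² = 3.099×10^-4.

3.10×10^-4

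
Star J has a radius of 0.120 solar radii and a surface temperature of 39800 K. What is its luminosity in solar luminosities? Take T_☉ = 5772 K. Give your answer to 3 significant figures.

32.6 solar luminosities

L/L_☉ = (R/R_☉)² (T/T_☉)⁴ = (0.120)² × (39800/5772)⁴
       = 0.01440 × (6.895)⁴ = 0.01440 × 2261 = 32.55.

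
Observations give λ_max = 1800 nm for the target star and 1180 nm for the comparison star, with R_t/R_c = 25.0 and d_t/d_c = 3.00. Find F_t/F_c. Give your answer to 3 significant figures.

Wien's law: T_t/T_c = λ_c/λ_t = 1180/1800 = 0.6556.
L_t/L_c = (R_t/R_c)²(T_t/T_c)⁴ = (25.0)²(0.6556)⁴ = 115.4.
F_t/F_c = (L_t/L_c)/(d_t/d_c)² = 115.4/(3.00)² = 12.83.

12.8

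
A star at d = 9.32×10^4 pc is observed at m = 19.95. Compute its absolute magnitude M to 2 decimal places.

0.10

M = m − 5 log₁₀(d/10 pc) = 19.95 − 5 log₁₀(9.32×10^4/10)
  = 19.95 − 5 × 3.969 = 19.95 − 19.85 = 0.10.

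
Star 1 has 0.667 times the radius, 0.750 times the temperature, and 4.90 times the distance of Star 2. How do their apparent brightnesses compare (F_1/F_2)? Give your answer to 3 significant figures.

L_1/L_2 = (R_1/R_2)²(T_1/T_2)⁴ = (0.667)² × (0.750)⁴ = 0.1408.
F_1/F_2 = (L_1/L_2)/(d_1/d_2)² = 0.1408 / (4.90)² = 0.005863.

0.00586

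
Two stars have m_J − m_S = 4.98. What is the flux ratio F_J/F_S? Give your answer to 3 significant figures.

F_J/F_S = 10^(−(m_J − m_S)/2.5) = 10^(-4.98/2.5) = 10^-1.992 = 0.01019.

0.0102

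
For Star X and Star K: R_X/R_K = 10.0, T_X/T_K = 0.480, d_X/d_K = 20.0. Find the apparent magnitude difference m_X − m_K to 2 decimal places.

L_X/L_K = (10.0)²(0.480)⁴ = 5.308.
F_X/F_K = (L_X/L_K)/(d_X/d_K)² = 5.308/400.0 = 0.01327.
m_X − m_K = −2.5 log₁₀(0.01327) = 4.69.

4.69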